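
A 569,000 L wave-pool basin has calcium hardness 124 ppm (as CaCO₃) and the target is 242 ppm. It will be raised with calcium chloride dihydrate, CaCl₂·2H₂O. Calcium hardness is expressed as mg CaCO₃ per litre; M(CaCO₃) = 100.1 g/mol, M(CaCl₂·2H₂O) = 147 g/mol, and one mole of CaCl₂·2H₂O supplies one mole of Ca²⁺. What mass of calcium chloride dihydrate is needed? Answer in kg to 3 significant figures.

98.6 kg

Hardness to add: (242 − 124) = 118 mg/L as CaCO₃ × 569,000 L = 67,140 g as CaCO₃.
Moles of Ca²⁺ (1 mol Ca²⁺ ≡ 1 mol CaCO₃): 67,140 / 100.1 g/mol = 670.7 mol.
Mass of CaCl₂·2H₂O: 670.7 × 147 = 98,600 g.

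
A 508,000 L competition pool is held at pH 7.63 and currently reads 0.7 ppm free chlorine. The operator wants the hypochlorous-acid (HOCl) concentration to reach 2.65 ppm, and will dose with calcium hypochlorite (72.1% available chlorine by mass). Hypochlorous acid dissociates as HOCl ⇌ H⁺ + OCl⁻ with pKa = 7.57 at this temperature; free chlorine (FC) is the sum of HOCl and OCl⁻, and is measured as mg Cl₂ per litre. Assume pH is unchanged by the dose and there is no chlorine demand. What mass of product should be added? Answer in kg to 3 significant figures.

3.52 kg

[OCl⁻]/[HOCl] = 10^(pH − pKa) = 10^(7.63 − 7.57) = 1.148; fraction as HOCl = 1/(1 + 1.148) = 0.4655.
Free chlorine required for 2.65 ppm HOCl: 2.65 / 0.4655 = 5.693 ppm.
FC to add: 5.693 − 0.7 = 4.993 mg/L as Cl₂.
Cl₂ equivalent: 4.993 mg/L × 508,000 L = 2536 g.
Product at 72.1% available Cl: 2536 / 0.721 = 3518 g.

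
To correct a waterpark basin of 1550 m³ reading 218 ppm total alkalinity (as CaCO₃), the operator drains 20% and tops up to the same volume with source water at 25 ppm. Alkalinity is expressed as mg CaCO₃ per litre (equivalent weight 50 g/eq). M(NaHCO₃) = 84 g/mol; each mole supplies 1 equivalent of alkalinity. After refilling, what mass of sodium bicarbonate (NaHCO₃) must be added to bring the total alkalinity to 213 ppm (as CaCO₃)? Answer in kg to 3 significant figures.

Volume: 1550 m³ = 1,550,000 L.
After draining 20% and refilling: 218 × 0.80 + 25 × 0.20 = 179.4 ppm.
Deficit to target: 213 − 179.4 = 33.6 mg/L.
As CaCO₃: 33.6 mg/L × 1,550,000 L = 52,080 g; ÷ 50 g/eq ÷ 1 = 1042 mol NaHCO₃.
Mass: 1042 × 84 = 87,490 g.

87.5 kg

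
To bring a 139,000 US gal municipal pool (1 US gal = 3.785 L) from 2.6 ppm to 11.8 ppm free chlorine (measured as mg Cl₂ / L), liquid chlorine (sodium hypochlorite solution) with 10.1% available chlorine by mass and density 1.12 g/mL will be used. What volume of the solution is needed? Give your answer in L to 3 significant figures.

42.8 L

Volume: 139,000 US gal × 3.785 L/gal = 526,115 L.
Chlorine deficit: 11.8 − 2.6 = 9.2 ppm = 9.2 mg/L as Cl₂.
Cl₂ equivalent needed: 9.2 mg/L × 526,115 L = 4,840,000 mg = 4840 g.
Product at 10.1% available chlorine: 4840 / 0.101 = 47,920 g.
Volume at density 1.12 g/mL: 47,920 g ÷ 1.12 g/mL = 42,790 mL.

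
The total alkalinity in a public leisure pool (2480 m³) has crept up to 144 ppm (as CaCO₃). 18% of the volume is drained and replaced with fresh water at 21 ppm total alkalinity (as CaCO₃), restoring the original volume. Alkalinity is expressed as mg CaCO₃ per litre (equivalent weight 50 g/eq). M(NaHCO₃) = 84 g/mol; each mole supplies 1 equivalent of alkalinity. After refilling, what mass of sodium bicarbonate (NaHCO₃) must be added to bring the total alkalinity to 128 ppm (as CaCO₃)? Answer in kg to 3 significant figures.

25.6 kg

Volume: 2480 m³ = 2,480,000 L.
After draining 18% and refilling: 144 × 0.82 + 21 × 0.18 = 121.86 ppm.
Deficit to target: 128 − 121.86 = 6.14 mg/L.
As CaCO₃: 6.14 mg/L × 2,480,000 L = 15,230 g; ÷ 50 g/eq ÷ 1 = 304.5 mol NaHCO₃.
Mass: 304.5 × 84 = 25,580 g.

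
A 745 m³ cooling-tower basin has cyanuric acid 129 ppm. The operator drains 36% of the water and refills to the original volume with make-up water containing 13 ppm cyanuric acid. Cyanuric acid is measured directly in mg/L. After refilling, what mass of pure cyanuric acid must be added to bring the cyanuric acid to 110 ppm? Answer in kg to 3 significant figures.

Volume: 745 m³ = 745,000 L.
After draining 36% and refilling: 129 × 0.64 + 13 × 0.36 = 87.24 ppm.
Deficit to target: 110 − 87.24 = 22.76 mg/L.
Mass: 22.76 mg/L × 745,000 L = 16,960 g cyanuric acid.

17.0 kg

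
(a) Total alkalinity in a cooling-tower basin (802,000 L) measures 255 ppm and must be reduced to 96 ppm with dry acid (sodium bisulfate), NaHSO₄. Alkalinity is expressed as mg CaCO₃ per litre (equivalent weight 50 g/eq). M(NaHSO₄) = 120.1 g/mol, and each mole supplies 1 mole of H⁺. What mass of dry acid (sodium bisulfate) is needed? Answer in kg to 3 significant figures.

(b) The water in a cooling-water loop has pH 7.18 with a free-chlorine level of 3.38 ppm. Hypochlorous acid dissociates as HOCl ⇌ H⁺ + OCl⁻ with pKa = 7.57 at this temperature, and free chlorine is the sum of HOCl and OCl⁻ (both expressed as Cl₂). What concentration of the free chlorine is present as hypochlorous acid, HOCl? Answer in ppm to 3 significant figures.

(a) Alkalinity to neutralize: (255 − 96) = 159 mg/L as CaCO₃ × 802,000 L = 127,500 g as CaCO₃.
(a) Equivalents of H⁺ required: 127,500 ÷ 50 g/eq = 2550 eq = 2550 mol NaHSO₄.
(a) Mass of NaHSO₄: 2550 × 120.1 = 306,300 g.

(b) [OCl⁻]/[HOCl] = 10^(pH − pKa) = 10^(7.18 − 7.57) = 10^-0.39 = 0.4074.
(b) Fraction as HOCl = 1 / (1 + 0.4074) = 0.7105.
(b) HOCl = 0.7105 × 3.38 ppm = 2.402 ppm.

(a) 306 kg; (b) 2.40 ppm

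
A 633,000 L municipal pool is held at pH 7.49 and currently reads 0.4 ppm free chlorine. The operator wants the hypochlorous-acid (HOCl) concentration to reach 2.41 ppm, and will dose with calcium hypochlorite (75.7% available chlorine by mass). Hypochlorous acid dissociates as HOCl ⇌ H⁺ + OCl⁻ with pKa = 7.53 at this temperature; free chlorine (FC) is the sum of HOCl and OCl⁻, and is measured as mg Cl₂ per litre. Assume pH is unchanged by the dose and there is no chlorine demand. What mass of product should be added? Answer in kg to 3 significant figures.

[OCl⁻]/[HOCl] = 10^(pH − pKa) = 10^(7.49 − 7.53) = 0.912; fraction as HOCl = 1/(1 + 0.912) = 0.523.
Free chlorine required for 2.41 ppm HOCl: 2.41 / 0.523 = 4.608 ppm.
FC to add: 4.608 − 0.4 = 4.208 mg/L as Cl₂.
Cl₂ equivalent: 4.208 mg/L × 633,000 L = 2664 g.
Product at 75.7% available Cl: 2664 / 0.757 = 3519 g.

3.52 kg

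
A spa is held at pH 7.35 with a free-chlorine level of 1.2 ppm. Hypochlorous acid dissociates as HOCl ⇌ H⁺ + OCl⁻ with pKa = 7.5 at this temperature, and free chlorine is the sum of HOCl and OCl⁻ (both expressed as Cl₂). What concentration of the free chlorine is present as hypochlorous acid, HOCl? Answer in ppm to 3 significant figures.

[OCl⁻]/[HOCl] = 10^(pH − pKa) = 10^(7.35 − 7.5) = 10^-0.15 = 0.7079.
Fraction as HOCl = 1 / (1 + 0.7079) = 0.5855.
HOCl = 0.5855 × 1.2 ppm = 0.7026 ppm.

0.703 ppm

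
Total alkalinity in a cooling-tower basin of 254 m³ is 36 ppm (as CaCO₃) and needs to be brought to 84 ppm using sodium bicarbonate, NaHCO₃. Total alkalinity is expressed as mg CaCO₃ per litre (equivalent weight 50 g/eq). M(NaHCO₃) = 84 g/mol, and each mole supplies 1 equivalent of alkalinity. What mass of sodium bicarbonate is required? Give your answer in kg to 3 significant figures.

20.5 kg

Volume: 254 m³ = 254,000 L.
Alkalinity to add: (84 − 36) = 48 mg/L as CaCO₃ × 254,000 L = 12,190 g as CaCO₃.
Equivalents: 12,190 g ÷ 50 g/eq = 243.8 eq.
NaHCO₃ supplies 1 eq per mole → 243.8 mol.
Mass: 243.8 mol × 84 g/mol = 20,480 g.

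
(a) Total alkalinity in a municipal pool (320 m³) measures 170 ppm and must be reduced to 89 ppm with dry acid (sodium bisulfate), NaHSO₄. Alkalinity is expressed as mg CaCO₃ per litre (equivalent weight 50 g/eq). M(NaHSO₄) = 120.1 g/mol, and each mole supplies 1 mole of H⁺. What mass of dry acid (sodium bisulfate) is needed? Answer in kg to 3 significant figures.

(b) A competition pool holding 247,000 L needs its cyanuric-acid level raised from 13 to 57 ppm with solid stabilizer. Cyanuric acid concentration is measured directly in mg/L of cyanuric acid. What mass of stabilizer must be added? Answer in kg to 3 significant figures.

(a) 62.3 kg; (b) 10.9 kg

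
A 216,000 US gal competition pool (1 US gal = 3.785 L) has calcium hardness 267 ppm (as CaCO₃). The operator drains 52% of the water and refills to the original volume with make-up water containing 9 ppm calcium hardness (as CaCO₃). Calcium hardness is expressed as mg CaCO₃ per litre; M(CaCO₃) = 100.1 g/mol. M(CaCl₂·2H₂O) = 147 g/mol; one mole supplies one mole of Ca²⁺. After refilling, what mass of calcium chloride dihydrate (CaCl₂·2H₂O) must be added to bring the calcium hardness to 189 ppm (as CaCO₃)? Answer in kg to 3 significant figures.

Volume: 216,000 US gal × 3.785 L/gal = 817,560 L.
After draining 52% and refilling: 267 × 0.48 + 9 × 0.52 = 132.84 ppm.
Deficit to target: 189 − 132.84 = 56.16 mg/L.
As CaCO₃: 56.16 mg/L × 817,560 L = 45,910 g; ÷ 100.1 = 458.7 mol Ca²⁺.
Mass: 458.7 × 147 = 67,430 g.

67.4 kg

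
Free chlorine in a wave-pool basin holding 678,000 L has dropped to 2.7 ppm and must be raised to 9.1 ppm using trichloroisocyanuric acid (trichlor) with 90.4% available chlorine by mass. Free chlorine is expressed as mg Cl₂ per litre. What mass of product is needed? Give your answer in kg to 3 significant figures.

Chlorine deficit: 9.1 − 2.7 = 6.4 ppm = 6.4 mg/L as Cl₂.
Cl₂ equivalent needed: 6.4 mg/L × 678,000 L = 4,339,000 mg = 4339 g.
Product at 90.4% available chlorine: 4339 / 0.904 = 4800 g.

4.80 kg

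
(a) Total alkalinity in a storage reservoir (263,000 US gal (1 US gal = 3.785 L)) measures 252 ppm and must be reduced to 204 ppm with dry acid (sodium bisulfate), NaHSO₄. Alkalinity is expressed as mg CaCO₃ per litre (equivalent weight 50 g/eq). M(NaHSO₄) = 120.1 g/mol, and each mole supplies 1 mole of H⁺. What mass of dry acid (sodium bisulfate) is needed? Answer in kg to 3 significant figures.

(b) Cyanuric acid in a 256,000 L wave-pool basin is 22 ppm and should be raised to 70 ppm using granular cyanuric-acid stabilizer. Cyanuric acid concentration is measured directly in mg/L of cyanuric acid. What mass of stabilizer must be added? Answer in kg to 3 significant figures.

(a) 115 kg; (b) 12.3 kg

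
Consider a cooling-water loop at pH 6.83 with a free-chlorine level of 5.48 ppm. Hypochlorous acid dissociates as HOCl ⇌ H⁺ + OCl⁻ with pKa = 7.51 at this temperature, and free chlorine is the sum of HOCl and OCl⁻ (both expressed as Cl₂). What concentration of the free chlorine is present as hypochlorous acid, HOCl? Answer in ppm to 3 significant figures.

4.53 ppm

[OCl⁻]/[HOCl] = 10^(pH − pKa) = 10^(6.83 − 7.51) = 10^-0.68 = 0.2089.
Fraction as HOCl = 1 / (1 + 0.2089) = 0.8272.
HOCl = 0.8272 × 5.48 ppm = 4.533 ppm.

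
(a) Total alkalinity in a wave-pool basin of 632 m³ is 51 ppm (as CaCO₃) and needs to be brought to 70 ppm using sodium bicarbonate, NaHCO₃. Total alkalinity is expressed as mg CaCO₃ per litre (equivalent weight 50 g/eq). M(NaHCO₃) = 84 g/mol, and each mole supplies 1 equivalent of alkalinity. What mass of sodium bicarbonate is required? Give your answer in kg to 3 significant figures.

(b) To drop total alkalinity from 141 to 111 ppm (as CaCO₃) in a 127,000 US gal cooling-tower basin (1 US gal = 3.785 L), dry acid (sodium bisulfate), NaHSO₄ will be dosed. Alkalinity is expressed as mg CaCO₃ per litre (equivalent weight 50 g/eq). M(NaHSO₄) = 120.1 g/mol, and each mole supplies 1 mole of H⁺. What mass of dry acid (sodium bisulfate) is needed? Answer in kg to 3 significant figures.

(a) 20.2 kg; (b) 34.6 kg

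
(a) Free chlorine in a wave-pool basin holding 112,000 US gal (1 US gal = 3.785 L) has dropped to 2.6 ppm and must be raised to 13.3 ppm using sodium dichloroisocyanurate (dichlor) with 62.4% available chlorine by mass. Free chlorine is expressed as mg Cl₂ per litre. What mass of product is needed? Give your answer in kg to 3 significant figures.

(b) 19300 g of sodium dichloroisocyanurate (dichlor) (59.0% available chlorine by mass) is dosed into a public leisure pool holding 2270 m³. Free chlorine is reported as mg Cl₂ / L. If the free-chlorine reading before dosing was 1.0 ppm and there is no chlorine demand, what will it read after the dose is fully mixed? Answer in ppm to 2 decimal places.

(a) 7.27 kg; (b) 6.02 ppm

(a) Volume: 112,000 US gal × 3.785 L/gal = 423,920 L.
(a) Chlorine deficit: 13.3 − 2.6 = 10.7 ppm = 10.7 mg/L as Cl₂.
(a) Cl₂ equivalent needed: 10.7 mg/L × 423,920 L = 4,536,000 mg = 4536 g.
(a) Product at 62.4% available chlorine: 4536 / 0.624 = 7269 g.

(b) Volume: 2270 m³ = 2,270,000 L.
(b) Available chlorine delivered: 19,300 g × 0.59 = 11,390 g as Cl₂.
(b) Concentration rise: 11,390 g / 2,270,000 L = 5.016 mg/L = 5.02 ppm.
(b) Final FC: 1.0 + 5.02 = 6.02 ppm.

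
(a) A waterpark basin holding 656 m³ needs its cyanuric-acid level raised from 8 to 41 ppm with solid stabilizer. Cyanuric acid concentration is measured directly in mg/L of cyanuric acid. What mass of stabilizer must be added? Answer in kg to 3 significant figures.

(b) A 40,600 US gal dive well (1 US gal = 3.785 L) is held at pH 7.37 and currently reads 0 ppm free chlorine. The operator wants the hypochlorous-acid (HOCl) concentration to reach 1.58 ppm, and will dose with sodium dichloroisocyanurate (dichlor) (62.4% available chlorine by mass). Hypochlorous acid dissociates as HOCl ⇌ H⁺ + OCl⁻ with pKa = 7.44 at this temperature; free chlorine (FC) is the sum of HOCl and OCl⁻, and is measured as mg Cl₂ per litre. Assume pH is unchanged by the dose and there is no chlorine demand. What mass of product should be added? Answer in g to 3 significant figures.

(a) 21.6 kg; (b) 720 g

(a) Volume: 656 m³ = 656,000 L.
(a) CYA to add: (41 − 8) = 33 mg/L × 656,000 L = 21,650 g cyanuric acid.

(b) Volume: 40,600 US gal × 3.785 L/gal = 153,671 L.
(b) [OCl⁻]/[HOCl] = 10^(pH − pKa) = 10^(7.37 − 7.44) = 0.8511; fraction as HOCl = 1/(1 + 0.8511) = 0.5402.
(b) Free chlorine required for 1.58 ppm HOCl: 1.58 / 0.5402 = 2.925 ppm.
(b) FC to add: 2.925 − 0 = 2.925 mg/L as Cl₂.
(b) Cl₂ equivalent: 2.925 mg/L × 153,671 L = 449.5 g.
(b) Product at 62.4% available Cl: 449.5 / 0.624 = 720.3 g.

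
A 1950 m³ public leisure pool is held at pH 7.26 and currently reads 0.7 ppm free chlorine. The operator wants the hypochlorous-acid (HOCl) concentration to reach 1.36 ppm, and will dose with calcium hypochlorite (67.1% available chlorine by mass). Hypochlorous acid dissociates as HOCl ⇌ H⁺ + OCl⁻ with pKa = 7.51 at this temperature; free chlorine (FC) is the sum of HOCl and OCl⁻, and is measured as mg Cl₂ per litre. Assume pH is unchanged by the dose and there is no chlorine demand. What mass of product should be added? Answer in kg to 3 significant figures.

4.14 kg

Volume: 1950 m³ = 1,950,000 L.
[OCl⁻]/[HOCl] = 10^(pH − pKa) = 10^(7.26 − 7.51) = 0.5623; fraction as HOCl = 1/(1 + 0.5623) = 0.6401.
Free chlorine required for 1.36 ppm HOCl: 1.36 / 0.6401 = 2.125 ppm.
FC to add: 2.125 − 0.7 = 1.425 mg/L as Cl₂.
Cl₂ equivalent: 1.425 mg/L × 1,950,000 L = 2778 g.
Product at 67.1% available Cl: 2778 / 0.671 = 4141 g.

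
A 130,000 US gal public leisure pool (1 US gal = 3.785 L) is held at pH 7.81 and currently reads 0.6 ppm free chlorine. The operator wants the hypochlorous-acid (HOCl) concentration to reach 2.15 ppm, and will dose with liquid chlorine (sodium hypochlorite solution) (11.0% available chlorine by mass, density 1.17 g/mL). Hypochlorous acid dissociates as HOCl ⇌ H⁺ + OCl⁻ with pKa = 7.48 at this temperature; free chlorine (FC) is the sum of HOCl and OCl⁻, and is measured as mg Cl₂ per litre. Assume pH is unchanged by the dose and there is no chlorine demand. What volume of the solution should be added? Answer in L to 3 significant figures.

Volume: 130,000 US gal × 3.785 L/gal = 492,050 L.
[OCl⁻]/[HOCl] = 10^(pH − pKa) = 10^(7.81 − 7.48) = 2.138; fraction as HOCl = 1/(1 + 2.138) = 0.3187.
Free chlorine required for 2.15 ppm HOCl: 2.15 / 0.3187 = 6.747 ppm.
FC to add: 6.747 − 0.6 = 6.147 mg/L as Cl₂.
Cl₂ equivalent: 6.147 mg/L × 492,050 L = 3024 g.
Product at 11.0% available Cl: 3024 / 0.11 = 27,490 g.
Volume: 27,490 g ÷ 1.17 g/mL = 23,500 mL.

23.5 L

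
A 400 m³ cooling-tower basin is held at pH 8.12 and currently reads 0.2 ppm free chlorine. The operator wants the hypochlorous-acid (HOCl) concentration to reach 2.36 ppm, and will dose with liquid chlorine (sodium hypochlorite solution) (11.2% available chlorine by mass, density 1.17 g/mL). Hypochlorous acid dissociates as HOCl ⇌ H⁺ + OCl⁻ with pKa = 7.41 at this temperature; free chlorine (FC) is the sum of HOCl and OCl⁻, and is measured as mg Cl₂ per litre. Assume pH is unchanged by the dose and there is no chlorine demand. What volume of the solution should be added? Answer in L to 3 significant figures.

43.5 L

Volume: 400 m³ = 400,000 L.
[OCl⁻]/[HOCl] = 10^(pH − pKa) = 10^(8.12 − 7.41) = 5.129; fraction as HOCl = 1/(1 + 5.129) = 0.1632.
Free chlorine required for 2.36 ppm HOCl: 2.36 / 0.1632 = 14.46 ppm.
FC to add: 14.46 − 0.2 = 14.26 mg/L as Cl₂.
Cl₂ equivalent: 14.26 mg/L × 400,000 L = 5705 g.
Product at 11.2% available Cl: 5705 / 0.112 = 50,940 g.
Volume: 50,940 g ÷ 1.17 g/mL = 43,540 mL.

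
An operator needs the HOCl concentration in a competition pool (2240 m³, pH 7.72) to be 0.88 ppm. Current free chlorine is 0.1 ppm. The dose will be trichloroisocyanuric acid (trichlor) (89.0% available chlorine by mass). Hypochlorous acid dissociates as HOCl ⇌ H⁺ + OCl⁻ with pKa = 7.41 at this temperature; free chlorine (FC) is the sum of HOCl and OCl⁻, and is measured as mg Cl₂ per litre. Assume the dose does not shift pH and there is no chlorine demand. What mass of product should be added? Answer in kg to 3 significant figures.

Volume: 2240 m³ = 2,240,000 L.
[OCl⁻]/[HOCl] = 10^(pH − pKa) = 10^(7.72 − 7.41) = 2.042; fraction as HOCl = 1/(1 + 2.042) = 0.3288.
Free chlorine required for 0.88 ppm HOCl: 0.88 / 0.3288 = 2.677 ppm.
FC to add: 2.677 − 0.1 = 2.577 mg/L as Cl₂.
Cl₂ equivalent: 2.577 mg/L × 2,240,000 L = 5772 g.
Product at 89.0% available Cl: 5772 / 0.89 = 6485 g.

6.49 kg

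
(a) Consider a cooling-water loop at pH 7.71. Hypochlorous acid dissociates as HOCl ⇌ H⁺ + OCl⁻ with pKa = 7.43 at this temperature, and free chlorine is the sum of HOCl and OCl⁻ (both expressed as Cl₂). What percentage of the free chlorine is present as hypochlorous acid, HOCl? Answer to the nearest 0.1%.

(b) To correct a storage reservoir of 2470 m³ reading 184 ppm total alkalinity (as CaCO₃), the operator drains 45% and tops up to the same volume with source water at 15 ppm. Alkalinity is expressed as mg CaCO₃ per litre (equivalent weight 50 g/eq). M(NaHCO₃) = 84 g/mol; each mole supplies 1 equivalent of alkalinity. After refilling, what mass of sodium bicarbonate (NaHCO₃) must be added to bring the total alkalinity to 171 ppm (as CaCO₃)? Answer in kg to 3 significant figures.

(a) [OCl⁻]/[HOCl] = 10^(pH − pKa) = 10^(7.71 − 7.43) = 10^0.28 = 1.905.
(a) Fraction as HOCl = 1 / (1 + 1.905) = 0.3442.

(b) Volume: 2470 m³ = 2,470,000 L.
(b) After draining 45% and refilling: 184 × 0.55 + 15 × 0.45 = 107.95 ppm.
(b) Deficit to target: 171 − 107.95 = 63.05 mg/L.
(b) As CaCO₃: 63.05 mg/L × 2,470,000 L = 155,700 g; ÷ 50 g/eq ÷ 1 = 3115 mol NaHCO₃.
(b) Mass: 3115 × 84 = 261,600 g.

(a) 34.4%; (b) 262 kg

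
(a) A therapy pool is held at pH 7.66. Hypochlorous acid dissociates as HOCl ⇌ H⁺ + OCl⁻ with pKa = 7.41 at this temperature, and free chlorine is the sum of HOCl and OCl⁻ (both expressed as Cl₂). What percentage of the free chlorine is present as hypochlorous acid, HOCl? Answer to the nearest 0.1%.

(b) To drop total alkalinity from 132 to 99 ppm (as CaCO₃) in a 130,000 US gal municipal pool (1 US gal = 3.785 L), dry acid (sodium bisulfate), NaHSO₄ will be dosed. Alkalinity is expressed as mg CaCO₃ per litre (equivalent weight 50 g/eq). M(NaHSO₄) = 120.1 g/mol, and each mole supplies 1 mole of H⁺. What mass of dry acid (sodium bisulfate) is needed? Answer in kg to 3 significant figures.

(a) [OCl⁻]/[HOCl] = 10^(pH − pKa) = 10^(7.66 − 7.41) = 10^0.25 = 1.778.
(a) Fraction as HOCl = 1 / (1 + 1.778) = 0.3599.

(b) Volume: 130,000 US gal × 3.785 L/gal = 492,050 L.
(b) Alkalinity to neutralize: (132 − 99) = 33 mg/L as CaCO₃ × 492,050 L = 16,240 g as CaCO₃.
(b) Equivalents of H⁺ required: 16,240 ÷ 50 g/eq = 324.8 eq = 324.8 mol NaHSO₄.
(b) Mass of NaHSO₄: 324.8 × 120.1 = 39,000 g.

(a) 36.0%; (b) 39.0 kg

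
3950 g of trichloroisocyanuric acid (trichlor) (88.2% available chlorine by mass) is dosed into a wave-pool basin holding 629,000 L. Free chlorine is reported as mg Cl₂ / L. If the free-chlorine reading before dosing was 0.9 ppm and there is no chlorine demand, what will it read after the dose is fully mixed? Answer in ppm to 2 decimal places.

Available chlorine delivered: 3950 g × 0.882 = 3484 g as Cl₂.
Concentration rise: 3484 g / 629,000 L = 5.539 mg/L = 5.54 ppm.
Final FC: 0.9 + 5.54 = 6.44 ppm.

6.44 ppm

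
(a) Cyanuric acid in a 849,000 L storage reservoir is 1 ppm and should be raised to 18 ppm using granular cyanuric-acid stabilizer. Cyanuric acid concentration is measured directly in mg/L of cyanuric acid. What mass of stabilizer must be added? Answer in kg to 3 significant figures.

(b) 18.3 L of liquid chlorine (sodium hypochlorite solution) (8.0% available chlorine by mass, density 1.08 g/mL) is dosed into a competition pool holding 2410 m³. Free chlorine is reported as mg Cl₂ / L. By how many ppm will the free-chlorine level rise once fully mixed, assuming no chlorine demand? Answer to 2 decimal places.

(a) CYA to add: (18 − 1) = 17 mg/L × 849,000 L = 14,430 g cyanuric acid.

(b) Volume: 2410 m³ = 2,410,000 L.
(b) Mass of solution: 18.3 L × 1000 mL/L × 1.08 g/mL = 19,760 g.
(b) Available chlorine delivered: 19,760 g × 0.08 = 1581 g as Cl₂.
(b) Concentration rise: 1581 g / 2,410,000 L = 0.6561 mg/L = 0.66 ppm.

(a) 14.4 kg; (b) 0.66 ppm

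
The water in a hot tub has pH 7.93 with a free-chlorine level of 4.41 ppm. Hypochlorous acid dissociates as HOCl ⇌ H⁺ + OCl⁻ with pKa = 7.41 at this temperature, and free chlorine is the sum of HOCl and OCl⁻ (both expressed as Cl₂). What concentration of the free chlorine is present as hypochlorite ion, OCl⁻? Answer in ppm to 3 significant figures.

[OCl⁻]/[HOCl] = 10^(pH − pKa) = 10^(7.93 − 7.41) = 10^0.52 = 3.311.
Fraction as HOCl = 1 / (1 + 3.311) = 0.2319.
OCl⁻ = (1 − 0.2319) × 4.41 ppm = 3.387 ppm.

3.39 ppm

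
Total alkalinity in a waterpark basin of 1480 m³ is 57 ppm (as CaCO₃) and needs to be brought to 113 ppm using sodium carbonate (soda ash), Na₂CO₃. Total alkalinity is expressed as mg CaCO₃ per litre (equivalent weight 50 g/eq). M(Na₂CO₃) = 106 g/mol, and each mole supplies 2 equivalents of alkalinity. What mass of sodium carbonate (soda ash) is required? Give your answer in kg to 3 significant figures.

Volume: 1480 m³ = 1,480,000 L.
Alkalinity to add: (113 − 57) = 56 mg/L as CaCO₃ × 1,480,000 L = 82,880 g as CaCO₃.
Equivalents: 82,880 g ÷ 50 g/eq = 1658 eq.
Each mole of Na₂CO₃ supplies 2 eq, so 1658 / 2 = 828.8 mol.
Mass: 828.8 mol × 106 g/mol = 87,850 g.

87.9 kg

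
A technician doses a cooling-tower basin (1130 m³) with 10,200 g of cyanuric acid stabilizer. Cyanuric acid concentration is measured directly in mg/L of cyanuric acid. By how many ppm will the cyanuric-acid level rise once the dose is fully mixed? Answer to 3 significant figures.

9.03 ppm

Volume: 1130 m³ = 1,130,000 L.
Rise: 10,200 g / 1,130,000 L × 1000 = 9.027 mg/L.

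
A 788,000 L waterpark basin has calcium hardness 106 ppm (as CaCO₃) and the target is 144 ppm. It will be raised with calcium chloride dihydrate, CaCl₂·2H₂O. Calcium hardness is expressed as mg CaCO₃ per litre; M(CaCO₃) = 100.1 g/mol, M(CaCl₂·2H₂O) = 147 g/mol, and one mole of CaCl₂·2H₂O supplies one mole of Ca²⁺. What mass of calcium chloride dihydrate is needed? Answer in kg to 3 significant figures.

44.0 kg

Hardness to add: (144 − 106) = 38 mg/L as CaCO₃ × 788,000 L = 29,940 g as CaCO₃.
Moles of Ca²⁺ (1 mol Ca²⁺ ≡ 1 mol CaCO₃): 29,940 / 100.1 g/mol = 299.1 mol.
Mass of CaCl₂·2H₂O: 299.1 × 147 = 43,970 g.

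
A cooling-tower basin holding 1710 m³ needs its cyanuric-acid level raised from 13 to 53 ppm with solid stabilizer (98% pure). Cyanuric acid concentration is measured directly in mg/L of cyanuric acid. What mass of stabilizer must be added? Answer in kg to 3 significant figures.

69.8 kg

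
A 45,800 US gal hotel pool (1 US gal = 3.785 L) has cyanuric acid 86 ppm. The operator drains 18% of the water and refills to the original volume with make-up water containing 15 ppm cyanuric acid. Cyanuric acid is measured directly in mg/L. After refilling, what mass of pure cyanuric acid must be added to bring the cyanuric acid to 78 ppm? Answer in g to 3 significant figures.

829 g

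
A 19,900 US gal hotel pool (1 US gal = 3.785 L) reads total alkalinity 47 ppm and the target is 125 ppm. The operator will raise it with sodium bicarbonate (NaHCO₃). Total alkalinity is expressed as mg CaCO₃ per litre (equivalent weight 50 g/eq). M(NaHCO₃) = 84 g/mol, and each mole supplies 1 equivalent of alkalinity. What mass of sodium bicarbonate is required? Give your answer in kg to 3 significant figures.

9.87 kg

Volume: 19,900 US gal × 3.785 L/gal = 75,322 L.
Alkalinity to add: (125 − 47) = 78 mg/L as CaCO₃ × 75,322 L = 5875 g as CaCO₃.
Equivalents: 5875 g ÷ 50 g/eq = 117.5 eq.
NaHCO₃ supplies 1 eq per mole → 117.5 mol.
Mass: 117.5 mol × 84 g/mol = 9870 g.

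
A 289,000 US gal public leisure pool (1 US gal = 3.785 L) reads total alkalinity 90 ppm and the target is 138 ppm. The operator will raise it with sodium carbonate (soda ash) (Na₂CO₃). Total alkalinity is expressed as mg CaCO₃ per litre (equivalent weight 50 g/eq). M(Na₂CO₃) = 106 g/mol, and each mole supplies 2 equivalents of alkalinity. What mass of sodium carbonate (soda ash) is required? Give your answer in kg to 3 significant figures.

55.7 kg

Volume: 289,000 US gal × 3.785 L/gal = 1,093,865 L.
Alkalinity to add: (138 − 90) = 48 mg/L as CaCO₃ × 1,093,865 L = 52,510 g as CaCO₃.
Equivalents: 52,510 g ÷ 50 g/eq = 1050 eq.
Each mole of Na₂CO₃ supplies 2 eq, so 1050 / 2 = 525.1 mol.
Mass: 525.1 mol × 106 g/mol = 55,660 g.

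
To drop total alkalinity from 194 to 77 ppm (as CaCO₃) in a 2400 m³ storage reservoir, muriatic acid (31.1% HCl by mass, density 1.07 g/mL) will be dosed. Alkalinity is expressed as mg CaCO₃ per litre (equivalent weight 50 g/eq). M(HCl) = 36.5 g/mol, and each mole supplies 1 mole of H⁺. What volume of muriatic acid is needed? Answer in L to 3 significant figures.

616 L

Volume: 2400 m³ = 2,400,000 L.
Alkalinity to neutralize: (194 − 77) = 117 mg/L as CaCO₃ × 2,400,000 L = 280,800 g as CaCO₃.
Equivalents of H⁺ required: 280,800 ÷ 50 g/eq = 5616 eq = 5616 mol HCl.
Mass of HCl: 5616 × 36.5 = 205,000 g.
Mass of 31.1% solution: 205,000 / 0.311 = 659,100 g.
Volume: 659,100 g ÷ 1.07 g/mL = 616,000 mL.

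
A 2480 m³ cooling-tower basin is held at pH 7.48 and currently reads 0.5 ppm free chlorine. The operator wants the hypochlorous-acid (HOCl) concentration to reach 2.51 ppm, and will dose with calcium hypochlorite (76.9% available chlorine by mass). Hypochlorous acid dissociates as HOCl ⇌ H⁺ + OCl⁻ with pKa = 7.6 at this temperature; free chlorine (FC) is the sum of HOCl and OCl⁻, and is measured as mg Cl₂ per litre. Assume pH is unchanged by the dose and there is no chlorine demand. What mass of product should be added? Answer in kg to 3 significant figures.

Volume: 2480 m³ = 2,480,000 L.
[OCl⁻]/[HOCl] = 10^(pH − pKa) = 10^(7.48 − 7.6) = 0.7586; fraction as HOCl = 1/(1 + 0.7586) = 0.5686.
Free chlorine required for 2.51 ppm HOCl: 2.51 / 0.5686 = 4.414 ppm.
FC to add: 4.414 − 0.5 = 3.914 mg/L as Cl₂.
Cl₂ equivalent: 3.914 mg/L × 2,480,000 L = 9707 g.
Product at 76.9% available Cl: 9707 / 0.769 = 12,620 g.

12.6 kg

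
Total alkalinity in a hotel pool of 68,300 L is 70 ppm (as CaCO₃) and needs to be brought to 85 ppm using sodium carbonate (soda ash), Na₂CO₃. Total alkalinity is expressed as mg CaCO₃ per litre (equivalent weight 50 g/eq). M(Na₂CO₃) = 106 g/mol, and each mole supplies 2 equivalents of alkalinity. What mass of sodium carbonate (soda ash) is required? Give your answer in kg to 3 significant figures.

1.09 kg

Alkalinity to add: (85 − 70) = 15 mg/L as CaCO₃ × 68,300 L = 1024 g as CaCO₃.
Equivalents: 1024 g ÷ 50 g/eq = 20.49 eq.
Each mole of Na₂CO₃ supplies 2 eq, so 20.49 / 2 = 10.24 mol.
Mass: 10.24 mol × 106 g/mol = 1086 g.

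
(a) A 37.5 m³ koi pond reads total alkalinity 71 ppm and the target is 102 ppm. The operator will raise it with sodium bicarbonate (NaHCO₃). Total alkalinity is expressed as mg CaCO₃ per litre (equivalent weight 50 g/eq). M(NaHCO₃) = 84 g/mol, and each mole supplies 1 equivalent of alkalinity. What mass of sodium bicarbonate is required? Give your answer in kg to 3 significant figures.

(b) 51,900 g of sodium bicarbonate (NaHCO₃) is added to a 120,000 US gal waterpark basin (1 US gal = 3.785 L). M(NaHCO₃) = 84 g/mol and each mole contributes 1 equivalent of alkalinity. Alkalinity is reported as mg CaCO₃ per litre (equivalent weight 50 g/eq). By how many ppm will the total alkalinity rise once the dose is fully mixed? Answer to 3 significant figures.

(a) Volume: 37.5 m³ = 37,500 L.
(a) Alkalinity to add: (102 − 71) = 31 mg/L as CaCO₃ × 37,500 L = 1162 g as CaCO₃.
(a) Equivalents: 1162 g ÷ 50 g/eq = 23.25 eq.
(a) NaHCO₃ supplies 1 eq per mole → 23.25 mol.
(a) Mass: 23.25 mol × 84 g/mol = 1953 g.

(b) Volume: 120,000 US gal × 3.785 L/gal = 454,200 L.
(b) Moles of NaHCO₃: 51,900 g ÷ 84 g/mol = 617.9 mol → 617.9 eq of alkalinity.
(b) As CaCO₃: 617.9 eq × 50 g/eq = 30,890 g.
(b) Rise: 30,890 g / 454,200 L × 1000 = 68.02 mg/L.

(a) 1.95 kg; (b) 68.0 ppm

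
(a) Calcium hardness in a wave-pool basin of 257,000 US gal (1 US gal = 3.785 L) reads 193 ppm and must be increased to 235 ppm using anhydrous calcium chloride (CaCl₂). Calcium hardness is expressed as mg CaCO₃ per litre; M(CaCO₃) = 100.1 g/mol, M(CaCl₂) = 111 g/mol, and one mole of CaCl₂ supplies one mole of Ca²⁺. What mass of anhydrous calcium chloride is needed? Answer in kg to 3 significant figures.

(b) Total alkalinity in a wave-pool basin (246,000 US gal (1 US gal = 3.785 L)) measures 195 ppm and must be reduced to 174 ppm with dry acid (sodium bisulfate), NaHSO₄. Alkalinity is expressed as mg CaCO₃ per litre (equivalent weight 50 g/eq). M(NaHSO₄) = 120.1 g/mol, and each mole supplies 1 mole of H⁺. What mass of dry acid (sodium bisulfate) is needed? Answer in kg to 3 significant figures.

(a) 45.3 kg; (b) 47.0 kg

(a) Volume: 257,000 US gal × 3.785 L/gal = 972,745 L.
(a) Hardness to add: (235 − 193) = 42 mg/L as CaCO₃ × 972,745 L = 40,860 g as CaCO₃.
(a) Moles of Ca²⁺ (1 mol Ca²⁺ ≡ 1 mol CaCO₃): 40,860 / 100.1 g/mol = 408.1 mol.
(a) Mass of CaCl₂: 408.1 × 111 = 45,300 g.

(b) Volume: 246,000 US gal × 3.785 L/gal = 931,110 L.
(b) Alkalinity to neutralize: (195 − 174) = 21 mg/L as CaCO₃ × 931,110 L = 19,550 g as CaCO₃.
(b) Equivalents of H⁺ required: 19,550 ÷ 50 g/eq = 391.1 eq = 391.1 mol NaHSO₄.
(b) Mass of NaHSO₄: 391.1 × 120.1 = 46,970 g.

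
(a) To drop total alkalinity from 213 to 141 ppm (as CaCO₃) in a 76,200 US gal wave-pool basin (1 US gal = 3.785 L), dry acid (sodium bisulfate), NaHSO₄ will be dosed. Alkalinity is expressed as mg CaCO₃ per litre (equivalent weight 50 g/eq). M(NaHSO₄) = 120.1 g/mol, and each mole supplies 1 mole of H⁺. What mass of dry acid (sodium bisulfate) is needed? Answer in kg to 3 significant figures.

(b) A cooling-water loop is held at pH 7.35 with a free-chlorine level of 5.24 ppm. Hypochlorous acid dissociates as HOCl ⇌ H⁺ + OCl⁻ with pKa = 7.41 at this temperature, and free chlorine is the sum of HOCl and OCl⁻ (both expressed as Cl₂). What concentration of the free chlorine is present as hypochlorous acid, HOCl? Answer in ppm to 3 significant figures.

(a) Volume: 76,200 US gal × 3.785 L/gal = 288,417 L.
(a) Alkalinity to neutralize: (213 − 141) = 72 mg/L as CaCO₃ × 288,417 L = 20,770 g as CaCO₃.
(a) Equivalents of H⁺ required: 20,770 ÷ 50 g/eq = 415.3 eq = 415.3 mol NaHSO₄.
(a) Mass of NaHSO₄: 415.3 × 120.1 = 49,880 g.

(b) [OCl⁻]/[HOCl] = 10^(pH − pKa) = 10^(7.35 − 7.41) = 10^-0.06 = 0.871.
(b) Fraction as HOCl = 1 / (1 + 0.871) = 0.5345.
(b) HOCl = 0.5345 × 5.24 ppm = 2.801 ppm.

(a) 49.9 kg; (b) 2.80 ppm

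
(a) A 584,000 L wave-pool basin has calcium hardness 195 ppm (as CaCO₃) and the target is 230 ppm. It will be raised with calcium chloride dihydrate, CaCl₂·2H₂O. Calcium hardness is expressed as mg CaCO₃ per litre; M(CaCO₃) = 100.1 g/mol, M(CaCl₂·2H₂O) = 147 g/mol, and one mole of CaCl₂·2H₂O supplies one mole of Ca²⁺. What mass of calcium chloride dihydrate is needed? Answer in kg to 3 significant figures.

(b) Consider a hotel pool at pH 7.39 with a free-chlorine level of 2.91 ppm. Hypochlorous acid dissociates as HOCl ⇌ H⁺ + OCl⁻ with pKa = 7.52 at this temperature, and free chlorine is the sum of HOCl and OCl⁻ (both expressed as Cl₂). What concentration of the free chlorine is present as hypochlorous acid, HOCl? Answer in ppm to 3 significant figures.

(a) Hardness to add: (230 − 195) = 35 mg/L as CaCO₃ × 584,000 L = 20,440 g as CaCO₃.
(a) Moles of Ca²⁺ (1 mol Ca²⁺ ≡ 1 mol CaCO₃): 20,440 / 100.1 g/mol = 204.2 mol.
(a) Mass of CaCl₂·2H₂O: 204.2 × 147 = 30,020 g.

(b) [OCl⁻]/[HOCl] = 10^(pH − pKa) = 10^(7.39 − 7.52) = 10^-0.13 = 0.7413.
(b) Fraction as HOCl = 1 / (1 + 0.7413) = 0.5743.
(b) HOCl = 0.5743 × 2.91 ppm = 1.671 ppm.

(a) 30.0 kg; (b) 1.67 ppm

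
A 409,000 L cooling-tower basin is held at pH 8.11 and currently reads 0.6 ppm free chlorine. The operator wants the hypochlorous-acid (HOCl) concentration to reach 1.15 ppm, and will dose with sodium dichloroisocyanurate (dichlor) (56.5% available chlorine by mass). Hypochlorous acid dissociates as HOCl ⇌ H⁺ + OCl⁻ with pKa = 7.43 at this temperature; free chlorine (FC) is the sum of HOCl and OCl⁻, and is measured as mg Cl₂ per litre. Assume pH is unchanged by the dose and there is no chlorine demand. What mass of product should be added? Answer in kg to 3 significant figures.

4.38 kg

[OCl⁻]/[HOCl] = 10^(pH − pKa) = 10^(8.11 − 7.43) = 4.786; fraction as HOCl = 1/(1 + 4.786) = 0.1728.
Free chlorine required for 1.15 ppm HOCl: 1.15 / 0.1728 = 6.654 ppm.
FC to add: 6.654 − 0.6 = 6.054 mg/L as Cl₂.
Cl₂ equivalent: 6.054 mg/L × 409,000 L = 2476 g.
Product at 56.5% available Cl: 2476 / 0.565 = 4383 g.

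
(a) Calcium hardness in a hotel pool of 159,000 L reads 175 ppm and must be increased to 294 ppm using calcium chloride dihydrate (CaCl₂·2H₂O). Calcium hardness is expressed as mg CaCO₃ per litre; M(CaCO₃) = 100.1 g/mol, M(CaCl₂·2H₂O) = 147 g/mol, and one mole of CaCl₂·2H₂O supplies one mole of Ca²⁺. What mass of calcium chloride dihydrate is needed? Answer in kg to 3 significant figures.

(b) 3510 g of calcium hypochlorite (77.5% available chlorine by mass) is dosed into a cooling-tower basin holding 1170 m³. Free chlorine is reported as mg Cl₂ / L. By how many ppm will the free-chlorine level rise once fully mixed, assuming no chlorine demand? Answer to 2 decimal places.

(a) 27.8 kg; (b) 2.33 ppm

(a) Hardness to add: (294 − 175) = 119 mg/L as CaCO₃ × 159,000 L = 18,920 g as CaCO₃.
(a) Moles of Ca²⁺ (1 mol Ca²⁺ ≡ 1 mol CaCO₃): 18,920 / 100.1 g/mol = 189 mol.
(a) Mass of CaCl₂·2H₂O: 189 × 147 = 27,790 g.

(b) Volume: 1170 m³ = 1,170,000 L.
(b) Available chlorine delivered: 3510 g × 0.775 = 2720 g as Cl₂.
(b) Concentration rise: 2720 g / 1,170,000 L = 2.325 mg/L = 2.33 ppm.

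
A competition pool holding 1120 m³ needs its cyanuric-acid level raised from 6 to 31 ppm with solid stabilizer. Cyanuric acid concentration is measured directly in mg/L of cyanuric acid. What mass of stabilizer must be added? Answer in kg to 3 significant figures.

Volume: 1120 m³ = 1,120,000 L.
CYA to add: (31 − 6) = 25 mg/L × 1,120,000 L = 28,000 g cyanuric acid.

28.0 kg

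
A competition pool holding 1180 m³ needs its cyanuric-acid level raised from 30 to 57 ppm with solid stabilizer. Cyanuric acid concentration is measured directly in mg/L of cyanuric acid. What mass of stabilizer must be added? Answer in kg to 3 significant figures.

Volume: 1180 m³ = 1,180,000 L.
CYA to add: (57 − 30) = 27 mg/L × 1,180,000 L = 31,860 g cyanuric acid.

31.9 kg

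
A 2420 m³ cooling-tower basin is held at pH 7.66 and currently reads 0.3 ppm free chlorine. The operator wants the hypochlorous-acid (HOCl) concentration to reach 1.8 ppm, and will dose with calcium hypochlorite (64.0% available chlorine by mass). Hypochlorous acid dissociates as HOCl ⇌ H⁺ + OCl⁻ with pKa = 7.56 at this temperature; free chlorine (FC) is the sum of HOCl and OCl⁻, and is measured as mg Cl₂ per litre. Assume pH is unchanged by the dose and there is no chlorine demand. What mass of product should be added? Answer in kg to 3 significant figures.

14.2 kg

Volume: 2420 m³ = 2,420,000 L.
[OCl⁻]/[HOCl] = 10^(pH − pKa) = 10^(7.66 − 7.56) = 1.259; fraction as HOCl = 1/(1 + 1.259) = 0.4427.
Free chlorine required for 1.8 ppm HOCl: 1.8 / 0.4427 = 4.066 ppm.
FC to add: 4.066 − 0.3 = 3.766 mg/L as Cl₂.
Cl₂ equivalent: 3.766 mg/L × 2,420,000 L = 9114 g.
Product at 64.0% available Cl: 9114 / 0.64 = 14,240 g.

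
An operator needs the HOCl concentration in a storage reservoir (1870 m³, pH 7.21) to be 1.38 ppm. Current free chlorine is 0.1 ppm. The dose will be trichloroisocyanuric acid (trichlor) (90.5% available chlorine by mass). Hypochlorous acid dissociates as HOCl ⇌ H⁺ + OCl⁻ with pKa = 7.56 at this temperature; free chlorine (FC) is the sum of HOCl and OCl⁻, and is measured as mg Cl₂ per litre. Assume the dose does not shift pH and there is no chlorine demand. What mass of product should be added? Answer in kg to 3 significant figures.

3.92 kg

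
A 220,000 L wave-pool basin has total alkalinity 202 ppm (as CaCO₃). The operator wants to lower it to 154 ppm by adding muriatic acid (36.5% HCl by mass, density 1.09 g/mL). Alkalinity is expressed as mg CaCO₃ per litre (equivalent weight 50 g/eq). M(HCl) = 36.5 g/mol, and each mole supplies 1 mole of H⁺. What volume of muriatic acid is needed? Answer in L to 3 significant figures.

19.4 L

Alkalinity to neutralize: (202 − 154) = 48 mg/L as CaCO₃ × 220,000 L = 10,560 g as CaCO₃.
Equivalents of H⁺ required: 10,560 ÷ 50 g/eq = 211.2 eq = 211.2 mol HCl.
Mass of HCl: 211.2 × 36.5 = 7709 g.
Mass of 36.5% solution: 7709 / 0.365 = 21,120 g.
Volume: 21,120 g ÷ 1.09 g/mL = 19,380 mL.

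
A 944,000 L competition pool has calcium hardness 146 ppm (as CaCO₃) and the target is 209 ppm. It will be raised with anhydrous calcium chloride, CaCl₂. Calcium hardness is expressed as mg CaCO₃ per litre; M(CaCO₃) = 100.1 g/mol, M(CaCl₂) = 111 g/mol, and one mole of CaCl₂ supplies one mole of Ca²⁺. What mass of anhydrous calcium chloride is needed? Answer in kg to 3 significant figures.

65.9 kg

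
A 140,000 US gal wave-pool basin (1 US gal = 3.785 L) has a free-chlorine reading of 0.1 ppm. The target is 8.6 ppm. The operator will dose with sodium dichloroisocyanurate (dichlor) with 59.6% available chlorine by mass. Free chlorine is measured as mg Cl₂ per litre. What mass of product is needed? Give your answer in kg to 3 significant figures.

7.56 kg

Volume: 140,000 US gal × 3.785 L/gal = 529,900 L.
Chlorine deficit: 8.6 − 0.1 = 8.5 ppm = 8.5 mg/L as Cl₂.
Cl₂ equivalent needed: 8.5 mg/L × 529,900 L = 4,504,000 mg = 4504 g.
Product at 59.6% available chlorine: 4504 / 0.596 = 7557 g.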